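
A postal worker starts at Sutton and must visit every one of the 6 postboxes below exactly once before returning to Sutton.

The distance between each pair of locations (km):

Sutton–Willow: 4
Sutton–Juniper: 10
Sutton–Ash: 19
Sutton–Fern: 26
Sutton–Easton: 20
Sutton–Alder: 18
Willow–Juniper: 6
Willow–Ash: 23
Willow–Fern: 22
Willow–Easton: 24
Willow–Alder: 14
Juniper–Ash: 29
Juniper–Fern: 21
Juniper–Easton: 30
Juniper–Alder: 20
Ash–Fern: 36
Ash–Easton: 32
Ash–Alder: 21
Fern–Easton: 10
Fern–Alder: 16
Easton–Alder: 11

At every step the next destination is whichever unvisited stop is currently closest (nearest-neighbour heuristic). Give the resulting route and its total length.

Total distance 106 km via the nearest-neighbour route Sutton → Willow → Juniper → Alder → Easton → Fern → Ash → Sutton.

At Sutton the remaining stops are Willow 4, Juniper 10, Alder 18, Ash 19, Easton 20, Fern 26; go to Willow.
At Willow the remaining stops are Juniper 6, Alder 14, Fern 22, Ash 23, Easton 24; go to Juniper.
At Juniper the remaining stops are Alder 20, Fern 21, Ash 29, Easton 30; go to Alder.
At Alder the remaining stops are Easton 11, Fern 16, Ash 21; go to Easton.
At Easton the remaining stops are Fern 10, Ash 32; go to Fern.
At Fern the remaining stops are Ash 36; go to Ash.
Return Ash→Sutton: 19.
Total = 4 + 6 + 20 + 11 + 10 + 36 + 19 = 106.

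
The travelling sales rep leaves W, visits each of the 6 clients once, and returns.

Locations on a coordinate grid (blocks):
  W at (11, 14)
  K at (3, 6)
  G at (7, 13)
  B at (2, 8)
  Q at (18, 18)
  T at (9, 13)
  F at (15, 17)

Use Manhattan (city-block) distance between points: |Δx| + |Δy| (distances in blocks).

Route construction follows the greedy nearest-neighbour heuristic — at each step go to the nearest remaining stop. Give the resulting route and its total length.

56 blocks along W → T → G → B → K → F → Q → W.

From W: distances to unvisited — T=3, G=5, F=7, Q=11, B=15, K=16. Nearest is T (3).
From T: distances to unvisited — G=2, F=10, B=12, K=13, Q=14. Nearest is G (2).
From G: distances to unvisited — B=10, K=11, F=12, Q=16. Nearest is B (10).
From B: distances to unvisited — K=3, F=22, Q=26. Nearest is K (3).
From K: distances to unvisited — F=23, Q=27. Nearest is F (23).
From F: distances to unvisited — Q=4. Nearest is Q (4).
Return Q→W: 11.
Total = 3 + 2 + 10 + 3 + 23 + 4 + 11 = 56.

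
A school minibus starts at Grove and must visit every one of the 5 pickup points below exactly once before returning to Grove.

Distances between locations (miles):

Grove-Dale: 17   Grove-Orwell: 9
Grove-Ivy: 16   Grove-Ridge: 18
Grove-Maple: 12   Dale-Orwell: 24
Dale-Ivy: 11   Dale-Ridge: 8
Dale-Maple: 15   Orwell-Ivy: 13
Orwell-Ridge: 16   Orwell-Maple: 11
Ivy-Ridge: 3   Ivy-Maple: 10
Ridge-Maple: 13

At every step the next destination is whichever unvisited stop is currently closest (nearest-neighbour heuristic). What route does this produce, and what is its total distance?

Grove → [Orwell:9 / Maple:12 / Ivy:16 / Dale:17 / Ridge:18] → Orwell (9)
Orwell → [Maple:11 / Ivy:13 / Ridge:16 / Dale:24] → Maple (11)
Maple → [Ivy:10 / Ridge:13 / Dale:15] → Ivy (10)
Ivy → [Ridge:3 / Dale:11] → Ridge (3)
Ridge → [Dale:8] → Dale (8)
Return Dale→Grove: 17.
Total = 9 + 11 + 10 + 3 + 8 + 17 = 58.

58 miles along Grove → Orwell → Maple → Ivy → Ridge → Dale → Grove.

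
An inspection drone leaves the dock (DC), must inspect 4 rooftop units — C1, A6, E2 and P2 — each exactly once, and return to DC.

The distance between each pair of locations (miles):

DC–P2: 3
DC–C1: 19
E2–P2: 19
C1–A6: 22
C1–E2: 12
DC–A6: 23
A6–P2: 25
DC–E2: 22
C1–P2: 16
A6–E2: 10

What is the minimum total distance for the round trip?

Shortest round trip = 64 miles.

With 4 stops there are 4!/2 = 12 distinct round trips (a route and its reverse cost the same).
DC-C1-A6-E2-P2-DC: 19+22+10+19+3 = 73
DC-C1-A6-P2-E2-DC: 19+22+25+19+22 = 107
DC-C1-E2-A6-P2-DC: 19+12+10+25+3 = 69
DC-C1-E2-P2-A6-DC: 19+12+19+25+23 = 98
DC-C1-P2-A6-E2-DC: 19+16+25+10+22 = 92
DC-C1-P2-E2-A6-DC: 19+16+19+10+23 = 87
DC-A6-C1-E2-P2-DC: 23+22+12+19+3 = 79
DC-A6-C1-P2-E2-DC: 23+22+16+19+22 = 102
DC-A6-E2-C1-P2-DC: 23+10+12+16+3 = 64
DC-A6-P2-C1-E2-DC: 23+25+16+12+22 = 98
DC-E2-C1-A6-P2-DC: 22+12+22+25+3 = 84
DC-E2-A6-C1-P2-DC: 22+10+22+16+3 = 73
The minimum is 64.
One optimal route: DC → A6 → E2 → C1 → P2 → DC (or its reverse).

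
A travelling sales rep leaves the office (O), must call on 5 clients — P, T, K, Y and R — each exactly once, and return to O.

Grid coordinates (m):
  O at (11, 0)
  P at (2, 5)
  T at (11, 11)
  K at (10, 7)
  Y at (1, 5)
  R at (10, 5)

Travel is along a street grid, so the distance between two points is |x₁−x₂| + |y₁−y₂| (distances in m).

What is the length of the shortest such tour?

Minimum total distance: 42 m.

O - P - T - K - Y - R - O: 14+15+5+11+9+6 = 60
O - P - T - K - R - Y - O: 14+15+5+2+9+15 = 60
O - P - T - Y - K - R - O: 14+15+16+11+2+6 = 64
O - P - T - Y - R - K - O: 14+15+16+9+2+8 = 64
O - P - T - R - K - Y - O: 14+15+7+2+11+15 = 64
O - P - T - R - Y - K - O: 14+15+7+9+11+8 = 64
O - P - K - T - Y - R - O: 14+10+5+16+9+6 = 60
O - P - K - T - R - Y - O: 14+10+5+7+9+15 = 60
O - P - K - Y - T - R - O: 14+10+11+16+7+6 = 64
O - P - K - Y - R - T - O: 14+10+11+9+7+11 = 62
O - P - K - R - T - Y - O: 14+10+2+7+16+15 = 64
O - P - K - R - Y - T - O: 14+10+2+9+16+11 = 62
O - P - Y - T - K - R - O: 14+1+16+5+2+6 = 44
O - P - Y - T - R - K - O: 14+1+16+7+2+8 = 48
… (46 more)
O - P - Y - R - K - T - O: 14+1+9+2+5+11 = 42  ← best
The minimum is 42.
One optimal route: O → P → Y → R → K → T → O (or its reverse).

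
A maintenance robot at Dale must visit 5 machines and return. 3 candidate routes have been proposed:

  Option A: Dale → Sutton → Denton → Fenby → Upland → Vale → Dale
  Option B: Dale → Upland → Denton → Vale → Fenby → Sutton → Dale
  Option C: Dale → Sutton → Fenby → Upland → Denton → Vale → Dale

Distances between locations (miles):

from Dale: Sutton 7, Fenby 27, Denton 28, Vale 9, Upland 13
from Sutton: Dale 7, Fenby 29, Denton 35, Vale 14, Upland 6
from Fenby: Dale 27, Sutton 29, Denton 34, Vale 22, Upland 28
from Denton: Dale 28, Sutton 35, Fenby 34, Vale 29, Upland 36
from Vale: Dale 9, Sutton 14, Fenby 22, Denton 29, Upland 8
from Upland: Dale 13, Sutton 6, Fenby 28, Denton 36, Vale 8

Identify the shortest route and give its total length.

121 miles — Option A is the shortest.

Option A: 7 + 35 + 34 + 28 + 8 + 9 = 121
Option B: 13 + 36 + 29 + 22 + 29 + 7 = 136
Option C: 7 + 29 + 28 + 36 + 29 + 9 = 138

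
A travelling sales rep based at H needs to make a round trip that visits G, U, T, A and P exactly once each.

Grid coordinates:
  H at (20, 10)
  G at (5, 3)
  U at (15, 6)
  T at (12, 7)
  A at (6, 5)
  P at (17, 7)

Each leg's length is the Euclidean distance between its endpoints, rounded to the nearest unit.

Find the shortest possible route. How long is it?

There are 60 distinct closed tours to check (reversals are equivalent).
H→G→U→T→A→P→H: 17+10+3+6+11+4 = 51
H→G→U→T→P→A→H: 17+10+3+5+11+15 = 61
H→G→U→A→T→P→H: 17+10+9+6+5+4 = 51
H→G→U→A→P→T→H: 17+10+9+11+5+9 = 61
H→G→U→P→T→A→H: 17+10+2+5+6+15 = 55
H→G→U→P→A→T→H: 17+10+2+11+6+9 = 55
H→G→T→U→A→P→H: 17+8+3+9+11+4 = 52
H→G→T→U→P→A→H: 17+8+3+2+11+15 = 56
H→G→T→A→U→P→H: 17+8+6+9+2+4 = 46
H→G→T→A→P→U→H: 17+8+6+11+2+6 = 50
H→G→T→P→U→A→H: 17+8+5+2+9+15 = 56
H→G→T→P→A→U→H: 17+8+5+11+9+6 = 56
H→G→A→U→T→P→H: 17+2+9+3+5+4 = 40
H→G→A→U→P→T→H: 17+2+9+2+5+9 = 44
… (46 more)
H→U→G→A→T→P→H: 6+10+2+6+5+4 = 33  ← best
The minimum is 33.
One optimal route: H → U → G → A → T → P → H (or its reverse).

Minimum total distance: 33.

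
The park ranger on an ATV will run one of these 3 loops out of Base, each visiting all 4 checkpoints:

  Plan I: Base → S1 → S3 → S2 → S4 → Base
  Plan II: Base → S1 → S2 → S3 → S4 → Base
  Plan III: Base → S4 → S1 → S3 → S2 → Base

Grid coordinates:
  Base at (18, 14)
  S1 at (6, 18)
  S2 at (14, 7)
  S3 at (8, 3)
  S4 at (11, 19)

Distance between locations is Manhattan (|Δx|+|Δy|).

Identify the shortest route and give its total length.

Plan I: 16 + 17 + 10 + 15 + 12 = 70
Plan II: 16 + 19 + 10 + 19 + 12 = 76
Plan III: 12 + 6 + 17 + 10 + 11 = 56

Shortest is Plan III, total 56.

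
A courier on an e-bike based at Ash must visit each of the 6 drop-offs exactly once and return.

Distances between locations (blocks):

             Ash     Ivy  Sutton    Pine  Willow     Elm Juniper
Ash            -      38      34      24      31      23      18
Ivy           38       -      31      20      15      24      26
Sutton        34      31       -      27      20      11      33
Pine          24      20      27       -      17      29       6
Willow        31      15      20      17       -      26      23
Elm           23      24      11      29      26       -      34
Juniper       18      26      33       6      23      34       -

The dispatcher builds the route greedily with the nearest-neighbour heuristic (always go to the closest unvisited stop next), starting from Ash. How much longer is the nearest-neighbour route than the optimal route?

12 blocks longer than the optimal tour.

Ash: Juniper=18, Elm=23, Pine=24, Willow=31, Sutton=34, Ivy=38 ⇒ Juniper
Juniper: Pine=6, Willow=23, Ivy=26, Sutton=33, Elm=34 ⇒ Pine
Pine: Willow=17, Ivy=20, Sutton=27, Elm=29 ⇒ Willow
Willow: Ivy=15, Sutton=20, Elm=26 ⇒ Ivy
Ivy: Elm=24, Sutton=31 ⇒ Elm
Elm: Sutton=11 ⇒ Sutton
NN route Ash → Juniper → Pine → Willow → Ivy → Elm → Sutton → Ash costs 125.
Optimal: Ash → Elm → Sutton → Willow → Ivy → Pine → Juniper → Ash costs 113 (by enumerating all 360 distinct tours).
Excess = 125 − 113 = 12.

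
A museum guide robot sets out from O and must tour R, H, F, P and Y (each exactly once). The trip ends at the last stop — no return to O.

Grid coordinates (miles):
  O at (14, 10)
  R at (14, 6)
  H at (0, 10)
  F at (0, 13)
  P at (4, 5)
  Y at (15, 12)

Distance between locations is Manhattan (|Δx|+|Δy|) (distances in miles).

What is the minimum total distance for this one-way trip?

There are 5! = 120 possible orderings.
O → R → H → F → P → Y: 4+18+3+12+18 = 55
O → R → H → F → Y → P: 4+18+3+16+18 = 59
O → R → H → P → F → Y: 4+18+9+12+16 = 59
O → R → H → P → Y → F: 4+18+9+18+16 = 65
O → R → H → Y → F → P: 4+18+17+16+12 = 67
O → R → H → Y → P → F: 4+18+17+18+12 = 69
O → R → F → H → P → Y: 4+21+3+9+18 = 55
O → R → F → H → Y → P: 4+21+3+17+18 = 63
O → R → F → P → H → Y: 4+21+12+9+17 = 63
O → R → F → P → Y → H: 4+21+12+18+17 = 72
O → R → F → Y → H → P: 4+21+16+17+9 = 67
O → R → F → Y → P → H: 4+21+16+18+9 = 68
O → R → P → H → F → Y: 4+11+9+3+16 = 43
O → R → P → H → Y → F: 4+11+9+17+16 = 57
… (106 more)
O → Y → R → P → H → F: 3+7+11+9+3 = 33  ← best
The minimum is 33.
One shortest path: O → Y → R → P → H → F.

33 miles — the minimum one-way total.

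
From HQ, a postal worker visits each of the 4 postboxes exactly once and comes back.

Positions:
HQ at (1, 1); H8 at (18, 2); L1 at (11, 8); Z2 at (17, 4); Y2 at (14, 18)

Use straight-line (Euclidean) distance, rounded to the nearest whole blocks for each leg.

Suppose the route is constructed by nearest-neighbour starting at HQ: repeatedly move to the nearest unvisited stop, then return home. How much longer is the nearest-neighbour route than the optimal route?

From HQ: L1=12, Z2=16, H8=17, Y2=21 → choose L1 (12).
From L1: Z2=7, H8=9, Y2=10 → choose Z2 (7).
From Z2: H8=2, Y2=14 → choose H8 (2).
From H8: Y2=16 → choose Y2 (16).
NN route HQ → L1 → Z2 → H8 → Y2 → HQ costs 58.
Optimal: HQ → H8 → Z2 → Y2 → L1 → HQ costs 55 (by enumerating all 12 distinct tours).
Excess = 58 − 55 = 3.

Excess over optimum: 3 blocks.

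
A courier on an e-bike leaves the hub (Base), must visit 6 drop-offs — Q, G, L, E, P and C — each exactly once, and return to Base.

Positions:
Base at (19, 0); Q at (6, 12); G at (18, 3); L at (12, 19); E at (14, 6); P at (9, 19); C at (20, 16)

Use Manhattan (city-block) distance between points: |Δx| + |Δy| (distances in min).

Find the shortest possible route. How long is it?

Shortest round trip = 66 min.

Base - Q - G - L - E - P - C - Base: 25+21+22+15+18+14+17 = 132
Base - Q - G - L - E - C - P - Base: 25+21+22+15+16+14+29 = 142
Base - Q - G - L - P - E - C - Base: 25+21+22+3+18+16+17 = 122
Base - Q - G - L - P - C - E - Base: 25+21+22+3+14+16+11 = 112
Base - Q - G - L - C - E - P - Base: 25+21+22+11+16+18+29 = 142
Base - Q - G - L - C - P - E - Base: 25+21+22+11+14+18+11 = 122
Base - Q - G - E - L - P - C - Base: 25+21+7+15+3+14+17 = 102
Base - Q - G - E - L - C - P - Base: 25+21+7+15+11+14+29 = 122
… (352 more)
Base - G - E - Q - P - L - C - Base: 4+7+14+10+3+11+17 = 66  ← best
The minimum is 66.
One optimal route: Base → G → E → Q → P → L → C → Base (or its reverse).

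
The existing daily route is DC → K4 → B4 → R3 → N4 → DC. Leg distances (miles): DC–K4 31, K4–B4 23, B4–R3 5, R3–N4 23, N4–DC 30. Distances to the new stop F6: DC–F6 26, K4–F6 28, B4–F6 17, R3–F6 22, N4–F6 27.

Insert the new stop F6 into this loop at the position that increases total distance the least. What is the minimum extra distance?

+22 miles — insert F6 between K4 and B4.

Insertion cost between consecutive stops i–j is d(i,F6) + d(F6,j) − d(i,j):
  between DC and K4: 26 + 28 − 31 = 23
  between K4 and B4: 28 + 17 − 23 = 22
  between B4 and R3: 17 + 22 − 5 = 34
  between R3 and N4: 22 + 27 − 23 = 26
  between N4 and DC: 27 + 26 − 30 = 23
Cheapest insertion is between K4 and B4, adding 22.
New total = 112 + 22 = 134.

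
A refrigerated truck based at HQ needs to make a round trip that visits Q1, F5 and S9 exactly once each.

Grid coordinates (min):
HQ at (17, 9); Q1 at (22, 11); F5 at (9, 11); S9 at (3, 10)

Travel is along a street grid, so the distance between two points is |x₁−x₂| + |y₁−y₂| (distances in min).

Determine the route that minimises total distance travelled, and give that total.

Minimum total distance: 42 min.

There are 3 distinct closed tours to check (reversals are equivalent).
HQ → Q1 → F5 → S9 → HQ: 7+13+7+15 = 42
HQ → Q1 → S9 → F5 → HQ: 7+20+7+10 = 44
HQ → F5 → Q1 → S9 → HQ: 10+13+20+15 = 58
The minimum is 42.
One optimal route: HQ → Q1 → F5 → S9 → HQ (or its reverse).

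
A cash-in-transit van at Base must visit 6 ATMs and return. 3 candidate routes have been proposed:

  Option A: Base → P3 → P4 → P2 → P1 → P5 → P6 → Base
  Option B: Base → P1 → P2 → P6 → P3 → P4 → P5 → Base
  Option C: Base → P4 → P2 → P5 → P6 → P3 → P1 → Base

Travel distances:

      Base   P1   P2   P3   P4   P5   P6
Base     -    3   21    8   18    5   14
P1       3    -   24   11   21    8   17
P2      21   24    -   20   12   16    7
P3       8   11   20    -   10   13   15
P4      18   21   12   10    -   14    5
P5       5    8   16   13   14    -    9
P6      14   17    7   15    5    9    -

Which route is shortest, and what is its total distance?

Option A: 8 + 10 + 12 + 24 + 8 + 9 + 14 = 85
Option B: 3 + 24 + 7 + 15 + 10 + 14 + 5 = 78
Option C: 18 + 12 + 16 + 9 + 15 + 11 + 3 = 84

78 — Option B is the shortest.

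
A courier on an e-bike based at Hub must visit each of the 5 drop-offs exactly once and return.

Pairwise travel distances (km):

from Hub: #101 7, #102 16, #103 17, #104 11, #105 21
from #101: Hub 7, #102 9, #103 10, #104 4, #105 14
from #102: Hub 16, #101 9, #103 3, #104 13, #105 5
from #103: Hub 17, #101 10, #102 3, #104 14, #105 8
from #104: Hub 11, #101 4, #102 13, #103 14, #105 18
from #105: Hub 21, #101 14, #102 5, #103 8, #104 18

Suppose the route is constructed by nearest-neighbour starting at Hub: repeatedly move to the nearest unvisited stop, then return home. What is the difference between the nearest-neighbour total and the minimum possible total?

From Hub: #101=7, #104=11, #102=16, #103=17, #105=21 → choose #101 (7).
From #101: #104=4, #102=9, #103=10, #105=14 → choose #104 (4).
From #104: #102=13, #103=14, #105=18 → choose #102 (13).
From #102: #103=3, #105=5 → choose #103 (3).
From #103: #105=8 → choose #105 (8).
NN route Hub → #101 → #104 → #102 → #103 → #105 → Hub costs 56.
Optimal: Hub → #101 → #102 → #105 → #103 → #104 → Hub costs 54 (by enumerating all 60 distinct tours).
Excess = 56 − 54 = 2.

2 km longer than the optimal tour.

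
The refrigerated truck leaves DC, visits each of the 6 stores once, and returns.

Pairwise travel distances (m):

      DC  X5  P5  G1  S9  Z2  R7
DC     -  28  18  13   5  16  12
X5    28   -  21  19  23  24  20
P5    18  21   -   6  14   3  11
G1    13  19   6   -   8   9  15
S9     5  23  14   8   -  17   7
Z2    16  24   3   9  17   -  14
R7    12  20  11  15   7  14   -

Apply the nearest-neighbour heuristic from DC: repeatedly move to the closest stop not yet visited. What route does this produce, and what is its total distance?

Nearest-neighbour total = 82 m; route DC → S9 → R7 → P5 → Z2 → G1 → X5 → DC.

DC → [S9:5 / R7:12 / G1:13 / Z2:16 / P5:18 / X5:28] → S9 (5)
S9 → [R7:7 / G1:8 / P5:14 / Z2:17 / X5:23] → R7 (7)
R7 → [P5:11 / Z2:14 / G1:15 / X5:20] → P5 (11)
P5 → [Z2:3 / G1:6 / X5:21] → Z2 (3)
Z2 → [G1:9 / X5:24] → G1 (9)
G1 → [X5:19] → X5 (19)
Return X5→DC: 28.
Total = 5 + 7 + 11 + 3 + 9 + 19 + 28 = 82.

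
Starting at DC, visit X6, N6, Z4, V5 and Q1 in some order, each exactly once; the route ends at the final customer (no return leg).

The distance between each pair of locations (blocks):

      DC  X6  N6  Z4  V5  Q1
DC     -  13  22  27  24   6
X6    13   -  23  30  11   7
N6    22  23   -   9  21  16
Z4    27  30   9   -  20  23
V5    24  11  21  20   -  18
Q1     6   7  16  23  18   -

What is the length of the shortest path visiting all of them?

Shortest open route: 53 blocks.

There are 5! = 120 possible orderings.
DC → X6 → N6 → Z4 → V5 → Q1: 13+23+9+20+18 = 83
DC → X6 → N6 → Z4 → Q1 → V5: 13+23+9+23+18 = 86
DC → X6 → N6 → V5 → Z4 → Q1: 13+23+21+20+23 = 100
DC → X6 → N6 → V5 → Q1 → Z4: 13+23+21+18+23 = 98
DC → X6 → N6 → Q1 → Z4 → V5: 13+23+16+23+20 = 95
DC → X6 → N6 → Q1 → V5 → Z4: 13+23+16+18+20 = 90
DC → X6 → Z4 → N6 → V5 → Q1: 13+30+9+21+18 = 91
DC → X6 → Z4 → N6 → Q1 → V5: 13+30+9+16+18 = 86
DC → X6 → Z4 → V5 → N6 → Q1: 13+30+20+21+16 = 100
DC → X6 → Z4 → V5 → Q1 → N6: 13+30+20+18+16 = 97
DC → X6 → Z4 → Q1 → N6 → V5: 13+30+23+16+21 = 103
DC → X6 → Z4 → Q1 → V5 → N6: 13+30+23+18+21 = 105
DC → X6 → V5 → N6 → Z4 → Q1: 13+11+21+9+23 = 77
DC → X6 → V5 → N6 → Q1 → Z4: 13+11+21+16+23 = 84
… (106 more)
DC → Q1 → X6 → V5 → Z4 → N6: 6+7+11+20+9 = 53  ← best
The minimum is 53.
One shortest path: DC → Q1 → X6 → V5 → Z4 → N6.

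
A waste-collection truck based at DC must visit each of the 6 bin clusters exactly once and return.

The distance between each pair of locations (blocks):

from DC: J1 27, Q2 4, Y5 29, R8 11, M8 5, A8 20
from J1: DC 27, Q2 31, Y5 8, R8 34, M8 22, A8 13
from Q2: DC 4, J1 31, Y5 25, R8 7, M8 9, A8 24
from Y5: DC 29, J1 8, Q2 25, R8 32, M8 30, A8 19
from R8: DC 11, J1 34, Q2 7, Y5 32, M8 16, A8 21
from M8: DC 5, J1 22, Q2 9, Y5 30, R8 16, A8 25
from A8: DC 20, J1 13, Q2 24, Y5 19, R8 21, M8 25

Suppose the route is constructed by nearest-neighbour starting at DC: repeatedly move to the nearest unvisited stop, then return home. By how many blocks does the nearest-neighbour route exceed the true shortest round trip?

From DC: Q2=4, M8=5, R8=11, A8=20, J1=27, Y5=29 → choose Q2 (4).
From Q2: R8=7, M8=9, A8=24, Y5=25, J1=31 → choose R8 (7).
From R8: M8=16, A8=21, Y5=32, J1=34 → choose M8 (16).
From M8: J1=22, A8=25, Y5=30 → choose J1 (22).
From J1: Y5=8, A8=13 → choose Y5 (8).
From Y5: A8=19 → choose A8 (19).
NN route DC → Q2 → R8 → M8 → J1 → Y5 → A8 → DC costs 96.
Optimal: DC → Q2 → R8 → A8 → Y5 → J1 → M8 → DC costs 86 (by enumerating all 360 distinct tours).
Excess = 96 − 86 = 10.

10 blocks longer than the optimal tour.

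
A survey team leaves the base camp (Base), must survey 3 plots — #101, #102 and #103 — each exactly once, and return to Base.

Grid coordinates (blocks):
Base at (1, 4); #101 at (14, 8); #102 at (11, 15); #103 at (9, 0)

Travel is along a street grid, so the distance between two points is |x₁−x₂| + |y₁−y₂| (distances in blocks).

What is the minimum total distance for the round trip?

Shortest round trip = 56 blocks.

Base-#101-#102-#103-Base: 17+10+17+12 = 56
Base-#101-#103-#102-Base: 17+13+17+21 = 68
Base-#102-#101-#103-Base: 21+10+13+12 = 56
The minimum is 56.
One optimal route: Base → #101 → #102 → #103 → Base (or its reverse).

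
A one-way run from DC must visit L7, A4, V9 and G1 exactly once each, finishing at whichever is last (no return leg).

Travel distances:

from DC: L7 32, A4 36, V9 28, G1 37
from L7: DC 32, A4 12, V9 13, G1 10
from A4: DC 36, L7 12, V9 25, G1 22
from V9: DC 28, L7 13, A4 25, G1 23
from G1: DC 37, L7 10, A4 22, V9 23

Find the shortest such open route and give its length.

Shortest open route: 73.

There are 4! = 24 possible orderings.
DC - L7 - A4 - V9 - G1: 32+12+25+23 = 92
DC - L7 - A4 - G1 - V9: 32+12+22+23 = 89
DC - L7 - V9 - A4 - G1: 32+13+25+22 = 92
DC - L7 - V9 - G1 - A4: 32+13+23+22 = 90
DC - L7 - G1 - A4 - V9: 32+10+22+25 = 89
DC - L7 - G1 - V9 - A4: 32+10+23+25 = 90
DC - A4 - L7 - V9 - G1: 36+12+13+23 = 84
DC - A4 - L7 - G1 - V9: 36+12+10+23 = 81
DC - A4 - V9 - L7 - G1: 36+25+13+10 = 84
DC - A4 - V9 - G1 - L7: 36+25+23+10 = 94
DC - A4 - G1 - L7 - V9: 36+22+10+13 = 81
DC - A4 - G1 - V9 - L7: 36+22+23+13 = 94
DC - V9 - L7 - A4 - G1: 28+13+12+22 = 75
DC - V9 - L7 - G1 - A4: 28+13+10+22 = 73
… (10 more)
The minimum is 73.
One shortest path: DC → V9 → L7 → G1 → A4.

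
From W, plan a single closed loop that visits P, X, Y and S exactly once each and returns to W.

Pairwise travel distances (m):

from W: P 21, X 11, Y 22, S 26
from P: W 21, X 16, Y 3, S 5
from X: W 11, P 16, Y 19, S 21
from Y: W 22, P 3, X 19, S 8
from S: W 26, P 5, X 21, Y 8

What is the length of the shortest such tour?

62 m — the shortest possible round trip.

With 4 stops there are 4!/2 = 12 distinct round trips (a route and its reverse cost the same).
W→P→X→Y→S→W: 21+16+19+8+26 = 90
W→P→X→S→Y→W: 21+16+21+8+22 = 88
W→P→Y→X→S→W: 21+3+19+21+26 = 90
W→P→Y→S→X→W: 21+3+8+21+11 = 64
W→P→S→X→Y→W: 21+5+21+19+22 = 88
W→P→S→Y→X→W: 21+5+8+19+11 = 64
W→X→P→Y→S→W: 11+16+3+8+26 = 64
W→X→P→S→Y→W: 11+16+5+8+22 = 62
W→X→Y→P→S→W: 11+19+3+5+26 = 64
W→X→S→P→Y→W: 11+21+5+3+22 = 62
W→Y→P→X→S→W: 22+3+16+21+26 = 88
W→Y→X→P→S→W: 22+19+16+5+26 = 88
The minimum is 62.
One optimal route: W → X → P → S → Y → W (or its reverse).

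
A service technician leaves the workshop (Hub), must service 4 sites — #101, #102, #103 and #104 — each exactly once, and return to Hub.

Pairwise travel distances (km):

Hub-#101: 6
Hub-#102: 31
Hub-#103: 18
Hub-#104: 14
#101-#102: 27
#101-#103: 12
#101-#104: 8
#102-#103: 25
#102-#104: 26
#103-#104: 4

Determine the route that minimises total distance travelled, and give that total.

With 4 stops there are 4!/2 = 12 distinct round trips (a route and its reverse cost the same).
Hub-#101-#102-#103-#104-Hub: 6+27+25+4+14 = 76
Hub-#101-#102-#104-#103-Hub: 6+27+26+4+18 = 81
Hub-#101-#103-#102-#104-Hub: 6+12+25+26+14 = 83
Hub-#101-#103-#104-#102-Hub: 6+12+4+26+31 = 79
Hub-#101-#104-#102-#103-Hub: 6+8+26+25+18 = 83
Hub-#101-#104-#103-#102-Hub: 6+8+4+25+31 = 74
Hub-#102-#101-#103-#104-Hub: 31+27+12+4+14 = 88
Hub-#102-#101-#104-#103-Hub: 31+27+8+4+18 = 88
Hub-#102-#103-#101-#104-Hub: 31+25+12+8+14 = 90
Hub-#102-#104-#101-#103-Hub: 31+26+8+12+18 = 95
Hub-#103-#101-#102-#104-Hub: 18+12+27+26+14 = 97
Hub-#103-#102-#101-#104-Hub: 18+25+27+8+14 = 92
The minimum is 74.
One optimal route: Hub → #101 → #104 → #103 → #102 → Hub (or its reverse).

74 km — the shortest possible round trip.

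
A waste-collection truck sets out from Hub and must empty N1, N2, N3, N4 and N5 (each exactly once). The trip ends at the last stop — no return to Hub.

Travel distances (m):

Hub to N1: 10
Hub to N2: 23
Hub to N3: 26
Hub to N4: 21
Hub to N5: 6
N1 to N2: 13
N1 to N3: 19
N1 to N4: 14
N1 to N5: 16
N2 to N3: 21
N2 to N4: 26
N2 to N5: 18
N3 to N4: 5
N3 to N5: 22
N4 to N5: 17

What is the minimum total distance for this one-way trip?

There are 5! = 120 possible orderings.
Hub - N1 - N2 - N3 - N4 - N5: 10+13+21+5+17 = 66
Hub - N1 - N2 - N3 - N5 - N4: 10+13+21+22+17 = 83
Hub - N1 - N2 - N4 - N3 - N5: 10+13+26+5+22 = 76
Hub - N1 - N2 - N4 - N5 - N3: 10+13+26+17+22 = 88
Hub - N1 - N2 - N5 - N3 - N4: 10+13+18+22+5 = 68
Hub - N1 - N2 - N5 - N4 - N3: 10+13+18+17+5 = 63
Hub - N1 - N3 - N2 - N4 - N5: 10+19+21+26+17 = 93
Hub - N1 - N3 - N2 - N5 - N4: 10+19+21+18+17 = 85
Hub - N1 - N3 - N4 - N2 - N5: 10+19+5+26+18 = 78
Hub - N1 - N3 - N4 - N5 - N2: 10+19+5+17+18 = 69
Hub - N1 - N3 - N5 - N2 - N4: 10+19+22+18+26 = 95
Hub - N1 - N3 - N5 - N4 - N2: 10+19+22+17+26 = 94
Hub - N1 - N4 - N2 - N3 - N5: 10+14+26+21+22 = 93
Hub - N1 - N4 - N2 - N5 - N3: 10+14+26+18+22 = 90
… (106 more)
Hub - N5 - N2 - N1 - N4 - N3: 6+18+13+14+5 = 56  ← best
The minimum is 56.
One shortest path: Hub → N5 → N2 → N1 → N4 → N3.

56 m — the minimum one-way total.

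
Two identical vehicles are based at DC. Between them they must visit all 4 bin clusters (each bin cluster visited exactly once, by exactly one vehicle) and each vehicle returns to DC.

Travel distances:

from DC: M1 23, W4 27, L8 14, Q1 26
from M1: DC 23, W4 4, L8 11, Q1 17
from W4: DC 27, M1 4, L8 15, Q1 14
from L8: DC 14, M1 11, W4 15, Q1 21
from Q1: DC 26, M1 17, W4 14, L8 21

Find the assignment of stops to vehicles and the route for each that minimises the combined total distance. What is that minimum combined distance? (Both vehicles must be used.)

95 — the smallest possible combined total.

There are 2^3 − 1 = 7 ways to divide the 4 stops into two non-empty groups. For each, the best each vehicle can do is its own shortest tour through its group:
  {M1} + {W4, L8, Q1}: 46 + 69 = 115
  {W4} + {M1, L8, Q1}: 54 + 68 = 122
  {M1, W4} + {L8, Q1}: 54 + 61 = 115
  {L8} + {M1, W4, Q1}: 28 + 67 = 95
  {M1, L8} + {W4, Q1}: 48 + 67 = 115
  {W4, L8} + {M1, Q1}: 56 + 66 = 122
  … (7 splits in total)
Best: vehicle 1 DC → L8 → DC = 28; vehicle 2 DC → M1 → W4 → Q1 → DC = 67; combined 95.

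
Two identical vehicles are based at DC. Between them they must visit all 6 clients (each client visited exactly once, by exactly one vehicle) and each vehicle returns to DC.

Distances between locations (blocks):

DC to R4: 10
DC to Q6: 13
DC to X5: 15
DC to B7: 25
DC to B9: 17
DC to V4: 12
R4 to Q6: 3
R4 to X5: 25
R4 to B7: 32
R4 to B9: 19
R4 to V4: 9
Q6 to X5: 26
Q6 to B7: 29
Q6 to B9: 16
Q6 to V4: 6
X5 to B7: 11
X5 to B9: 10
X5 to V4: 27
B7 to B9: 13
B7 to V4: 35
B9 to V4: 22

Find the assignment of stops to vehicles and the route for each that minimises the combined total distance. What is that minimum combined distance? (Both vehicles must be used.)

Minimum combined distance: 87 blocks.

Try each way of splitting the stops between the two vehicles (each non-empty) and, for each split, find the best tour for each vehicle:
  {R4} + {Q6, X5, B7, B9, V4}: 20 + 73 = 93
  {Q6} + {R4, X5, B7, B9, V4}: 26 + 79 = 105
  {R4, Q6} + {X5, B7, B9, V4}: 26 + 73 = 99
  {X5} + {R4, Q6, B7, B9, V4}: 30 + 78 = 108
  {R4, X5} + {Q6, B7, B9, V4}: 50 + 72 = 122
  {Q6, X5} + {R4, B7, B9, V4}: 54 + 78 = 132
  … (31 splits in total)
  {X5, B7, B9} + {R4, Q6, V4}: 56 + 31 = 87  ← best
Best: vehicle 1 DC → X5 → B7 → B9 → DC = 56; vehicle 2 DC → R4 → Q6 → V4 → DC = 31; combined 87.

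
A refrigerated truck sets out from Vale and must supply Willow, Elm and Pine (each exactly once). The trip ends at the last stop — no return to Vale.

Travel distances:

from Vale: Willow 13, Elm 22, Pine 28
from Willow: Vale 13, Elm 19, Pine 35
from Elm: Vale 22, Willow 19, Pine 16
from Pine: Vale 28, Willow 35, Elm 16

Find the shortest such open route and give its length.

There are 3! = 6 possible orderings.
Vale→Willow→Elm→Pine: 13+19+16 = 48
Vale→Willow→Pine→Elm: 13+35+16 = 64
Vale→Elm→Willow→Pine: 22+19+35 = 76
Vale→Elm→Pine→Willow: 22+16+35 = 73
Vale→Pine→Willow→Elm: 28+35+19 = 82
Vale→Pine→Elm→Willow: 28+16+19 = 63
The minimum is 48.
One shortest path: Vale → Willow → Elm → Pine.

Shortest open route: 48.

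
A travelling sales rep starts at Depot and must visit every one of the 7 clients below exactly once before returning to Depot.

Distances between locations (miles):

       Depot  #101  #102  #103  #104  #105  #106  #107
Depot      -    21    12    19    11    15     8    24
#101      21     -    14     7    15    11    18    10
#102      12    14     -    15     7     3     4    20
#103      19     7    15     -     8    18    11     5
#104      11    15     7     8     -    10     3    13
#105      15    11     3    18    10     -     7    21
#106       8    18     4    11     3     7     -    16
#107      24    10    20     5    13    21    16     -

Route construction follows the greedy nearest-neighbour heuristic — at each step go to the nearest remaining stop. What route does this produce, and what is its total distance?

From Depot: distances to unvisited — #106=8, #104=11, #102=12, #105=15, #103=19, #101=21, #107=24. Nearest is #106 (8).
From #106: distances to unvisited — #104=3, #102=4, #105=7, #103=11, #107=16, #101=18. Nearest is #104 (3).
From #104: distances to unvisited — #102=7, #103=8, #105=10, #107=13, #101=15. Nearest is #102 (7).
From #102: distances to unvisited — #105=3, #101=14, #103=15, #107=20. Nearest is #105 (3).
From #105: distances to unvisited — #101=11, #103=18, #107=21. Nearest is #101 (11).
From #101: distances to unvisited — #103=7, #107=10. Nearest is #103 (7).
From #103: distances to unvisited — #107=5. Nearest is #107 (5).
Return #107→Depot: 24.
Total = 8 + 3 + 7 + 3 + 11 + 7 + 5 + 24 = 68.

Total distance 68 miles via the nearest-neighbour route Depot → #106 → #104 → #102 → #105 → #101 → #103 → #107 → Depot.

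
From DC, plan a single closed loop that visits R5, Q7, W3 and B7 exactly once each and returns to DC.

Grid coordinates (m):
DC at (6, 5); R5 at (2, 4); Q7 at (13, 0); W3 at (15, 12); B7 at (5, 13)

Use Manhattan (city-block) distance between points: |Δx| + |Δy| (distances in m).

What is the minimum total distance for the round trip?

54 m — the shortest possible round trip.

There are 12 distinct closed tours to check (reversals are equivalent).
DC - R5 - Q7 - W3 - B7 - DC: 5+15+14+11+9 = 54
DC - R5 - Q7 - B7 - W3 - DC: 5+15+21+11+16 = 68
DC - R5 - W3 - Q7 - B7 - DC: 5+21+14+21+9 = 70
DC - R5 - W3 - B7 - Q7 - DC: 5+21+11+21+12 = 70
DC - R5 - B7 - Q7 - W3 - DC: 5+12+21+14+16 = 68
DC - R5 - B7 - W3 - Q7 - DC: 5+12+11+14+12 = 54
DC - Q7 - R5 - W3 - B7 - DC: 12+15+21+11+9 = 68
DC - Q7 - R5 - B7 - W3 - DC: 12+15+12+11+16 = 66
DC - Q7 - W3 - R5 - B7 - DC: 12+14+21+12+9 = 68
DC - Q7 - B7 - R5 - W3 - DC: 12+21+12+21+16 = 82
DC - W3 - R5 - Q7 - B7 - DC: 16+21+15+21+9 = 82
DC - W3 - Q7 - R5 - B7 - DC: 16+14+15+12+9 = 66
The minimum is 54.
One optimal route: DC → R5 → Q7 → W3 → B7 → DC (or its reverse).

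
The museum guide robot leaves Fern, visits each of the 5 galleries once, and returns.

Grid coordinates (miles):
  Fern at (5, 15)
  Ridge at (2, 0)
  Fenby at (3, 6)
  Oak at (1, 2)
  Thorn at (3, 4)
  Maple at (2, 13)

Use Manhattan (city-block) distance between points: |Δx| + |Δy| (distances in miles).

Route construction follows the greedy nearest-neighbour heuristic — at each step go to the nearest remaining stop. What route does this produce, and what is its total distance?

Fern → [Maple:5 / Fenby:11 / Thorn:13 / Oak:17 / Ridge:18] → Maple (5)
Maple → [Fenby:8 / Thorn:10 / Oak:12 / Ridge:13] → Fenby (8)
Fenby → [Thorn:2 / Oak:6 / Ridge:7] → Thorn (2)
Thorn → [Oak:4 / Ridge:5] → Oak (4)
Oak → [Ridge:3] → Ridge (3)
Return Ridge→Fern: 18.
Total = 5 + 8 + 2 + 4 + 3 + 18 = 40.

40 miles along Fern → Maple → Fenby → Thorn → Oak → Ridge → Fern.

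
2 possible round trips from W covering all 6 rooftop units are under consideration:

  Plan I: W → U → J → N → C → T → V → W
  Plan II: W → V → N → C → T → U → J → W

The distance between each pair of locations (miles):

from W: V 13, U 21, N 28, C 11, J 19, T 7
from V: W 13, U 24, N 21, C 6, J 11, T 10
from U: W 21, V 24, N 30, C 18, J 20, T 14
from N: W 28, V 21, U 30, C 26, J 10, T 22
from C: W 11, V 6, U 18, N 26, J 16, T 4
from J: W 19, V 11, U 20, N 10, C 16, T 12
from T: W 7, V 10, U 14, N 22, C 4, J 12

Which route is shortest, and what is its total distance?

Shortest is Plan I, total 104 miles.

Plan I: 21 + 20 + 10 + 26 + 4 + 10 + 13 = 104
Plan II: 13 + 21 + 26 + 4 + 14 + 20 + 19 = 117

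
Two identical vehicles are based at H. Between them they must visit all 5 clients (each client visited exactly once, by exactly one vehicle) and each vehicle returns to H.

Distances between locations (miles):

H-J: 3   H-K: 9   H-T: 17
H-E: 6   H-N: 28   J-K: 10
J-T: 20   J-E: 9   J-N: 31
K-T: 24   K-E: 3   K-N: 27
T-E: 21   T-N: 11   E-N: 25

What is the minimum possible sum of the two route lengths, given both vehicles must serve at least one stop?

There are 2^4 − 1 = 15 ways to divide the 5 stops into two non-empty groups. For each, the best each vehicle can do is its own shortest tour through its group:
  {J} + {K, T, E, N}: 6 + 64 = 70
  {K} + {J, T, E, N}: 18 + 65 = 83
  {J, K} + {T, E, N}: 22 + 59 = 81
  {T} + {J, K, E, N}: 34 + 69 = 103
  {J, T} + {K, E, N}: 40 + 64 = 104
  {K, T} + {J, E, N}: 50 + 65 = 115
  … (15 splits in total)
Best: vehicle 1 H → J → H = 6; vehicle 2 H → T → N → K → E → H = 64; combined 70.

Minimum combined distance: 70 miles.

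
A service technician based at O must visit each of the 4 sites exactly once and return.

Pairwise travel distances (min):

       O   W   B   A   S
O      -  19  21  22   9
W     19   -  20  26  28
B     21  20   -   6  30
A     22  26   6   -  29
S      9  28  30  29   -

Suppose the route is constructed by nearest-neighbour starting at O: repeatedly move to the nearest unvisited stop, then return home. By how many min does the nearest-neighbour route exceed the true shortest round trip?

The nearest-neighbour route is 2 min longer than optimal.

From O: S=9, W=19, B=21, A=22 → choose S (9).
From S: W=28, A=29, B=30 → choose W (28).
From W: B=20, A=26 → choose B (20).
From B: A=6 → choose A (6).
NN route O → S → W → B → A → O costs 85.
Optimal: O → W → B → A → S → O costs 83 (by enumerating all 12 distinct tours).
Excess = 85 − 83 = 2.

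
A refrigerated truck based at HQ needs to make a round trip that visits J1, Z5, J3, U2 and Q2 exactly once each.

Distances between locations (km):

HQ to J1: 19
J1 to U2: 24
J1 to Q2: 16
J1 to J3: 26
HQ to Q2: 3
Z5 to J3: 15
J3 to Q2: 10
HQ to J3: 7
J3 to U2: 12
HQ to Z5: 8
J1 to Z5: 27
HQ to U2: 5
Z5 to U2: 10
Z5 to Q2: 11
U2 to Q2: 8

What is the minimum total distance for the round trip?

There are 60 distinct closed tours to check (reversals are equivalent).
HQ - J1 - Z5 - J3 - U2 - Q2 - HQ: 19+27+15+12+8+3 = 84
HQ - J1 - Z5 - J3 - Q2 - U2 - HQ: 19+27+15+10+8+5 = 84
HQ - J1 - Z5 - U2 - J3 - Q2 - HQ: 19+27+10+12+10+3 = 81
HQ - J1 - Z5 - U2 - Q2 - J3 - HQ: 19+27+10+8+10+7 = 81
HQ - J1 - Z5 - Q2 - J3 - U2 - HQ: 19+27+11+10+12+5 = 84
HQ - J1 - Z5 - Q2 - U2 - J3 - HQ: 19+27+11+8+12+7 = 84
HQ - J1 - J3 - Z5 - U2 - Q2 - HQ: 19+26+15+10+8+3 = 81
HQ - J1 - J3 - Z5 - Q2 - U2 - HQ: 19+26+15+11+8+5 = 84
HQ - J1 - J3 - U2 - Z5 - Q2 - HQ: 19+26+12+10+11+3 = 81
HQ - J1 - J3 - U2 - Q2 - Z5 - HQ: 19+26+12+8+11+8 = 84
HQ - J1 - J3 - Q2 - Z5 - U2 - HQ: 19+26+10+11+10+5 = 81
HQ - J1 - J3 - Q2 - U2 - Z5 - HQ: 19+26+10+8+10+8 = 81
HQ - J1 - U2 - Z5 - J3 - Q2 - HQ: 19+24+10+15+10+3 = 81
HQ - J1 - U2 - Z5 - Q2 - J3 - HQ: 19+24+10+11+10+7 = 81
… (46 more)
HQ - J1 - Q2 - Z5 - U2 - J3 - HQ: 19+16+11+10+12+7 = 75  ← best
The minimum is 75.
One optimal route: HQ → J1 → Q2 → Z5 → U2 → J3 → HQ (or its reverse).

Shortest round trip = 75 km.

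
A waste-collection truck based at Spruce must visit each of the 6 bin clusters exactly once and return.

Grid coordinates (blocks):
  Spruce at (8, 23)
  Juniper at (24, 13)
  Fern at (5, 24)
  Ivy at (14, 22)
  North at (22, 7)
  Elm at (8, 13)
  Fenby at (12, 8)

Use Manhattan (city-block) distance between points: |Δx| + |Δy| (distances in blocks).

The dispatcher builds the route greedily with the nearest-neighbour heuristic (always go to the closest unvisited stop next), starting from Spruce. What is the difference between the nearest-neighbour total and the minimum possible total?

From Spruce: Fern=4, Ivy=7, Elm=10, Fenby=19, Juniper=26, North=30 → choose Fern (4).
From Fern: Ivy=11, Elm=14, Fenby=23, Juniper=30, North=34 → choose Ivy (11).
From Ivy: Elm=15, Fenby=16, Juniper=19, North=23 → choose Elm (15).
From Elm: Fenby=9, Juniper=16, North=20 → choose Fenby (9).
From Fenby: North=11, Juniper=17 → choose North (11).
From North: Juniper=8 → choose Juniper (8).
NN route Spruce → Fern → Ivy → Elm → Fenby → North → Juniper → Spruce costs 84.
Optimal: Spruce → Fern → Ivy → Juniper → North → Fenby → Elm → Spruce costs 72 (by enumerating all 360 distinct tours).
Excess = 84 − 72 = 12.

12 blocks longer than the optimal tour.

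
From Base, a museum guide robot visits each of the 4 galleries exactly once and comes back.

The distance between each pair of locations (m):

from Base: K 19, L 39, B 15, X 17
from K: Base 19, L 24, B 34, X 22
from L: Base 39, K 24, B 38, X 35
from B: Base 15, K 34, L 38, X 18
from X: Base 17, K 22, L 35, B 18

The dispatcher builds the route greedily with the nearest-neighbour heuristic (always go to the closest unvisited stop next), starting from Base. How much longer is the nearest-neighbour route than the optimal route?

7 m longer than the optimal tour.

From Base: B=15, X=17, K=19, L=39 → choose B (15).
From B: X=18, K=34, L=38 → choose X (18).
From X: K=22, L=35 → choose K (22).
From K: L=24 → choose L (24).
NN route Base → B → X → K → L → Base costs 118.
Optimal: Base → K → L → X → B → Base costs 111 (by enumerating all 12 distinct tours).
Excess = 118 − 111 = 7.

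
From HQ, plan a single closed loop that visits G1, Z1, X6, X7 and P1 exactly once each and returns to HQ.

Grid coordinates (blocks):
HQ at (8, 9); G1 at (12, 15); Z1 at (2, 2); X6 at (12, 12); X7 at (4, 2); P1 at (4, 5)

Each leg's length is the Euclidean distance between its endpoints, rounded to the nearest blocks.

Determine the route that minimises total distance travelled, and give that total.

Shortest round trip = 35 blocks.

HQ→G1→Z1→X6→X7→P1→HQ: 7+16+14+13+3+6 = 59
HQ→G1→Z1→X6→P1→X7→HQ: 7+16+14+11+3+8 = 59
HQ→G1→Z1→X7→X6→P1→HQ: 7+16+2+13+11+6 = 55
HQ→G1→Z1→X7→P1→X6→HQ: 7+16+2+3+11+5 = 44
HQ→G1→Z1→P1→X6→X7→HQ: 7+16+4+11+13+8 = 59
HQ→G1→Z1→P1→X7→X6→HQ: 7+16+4+3+13+5 = 48
HQ→G1→X6→Z1→X7→P1→HQ: 7+3+14+2+3+6 = 35
HQ→G1→X6→Z1→P1→X7→HQ: 7+3+14+4+3+8 = 39
HQ→G1→X6→X7→Z1→P1→HQ: 7+3+13+2+4+6 = 35
HQ→G1→X6→X7→P1→Z1→HQ: 7+3+13+3+4+9 = 39
HQ→G1→X6→P1→Z1→X7→HQ: 7+3+11+4+2+8 = 35
HQ→G1→X6→P1→X7→Z1→HQ: 7+3+11+3+2+9 = 35
HQ→G1→X7→Z1→X6→P1→HQ: 7+15+2+14+11+6 = 55
HQ→G1→X7→Z1→P1→X6→HQ: 7+15+2+4+11+5 = 44
… (46 more)
The minimum is 35.
One optimal route: HQ → G1 → X6 → Z1 → X7 → P1 → HQ (or its reverse).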